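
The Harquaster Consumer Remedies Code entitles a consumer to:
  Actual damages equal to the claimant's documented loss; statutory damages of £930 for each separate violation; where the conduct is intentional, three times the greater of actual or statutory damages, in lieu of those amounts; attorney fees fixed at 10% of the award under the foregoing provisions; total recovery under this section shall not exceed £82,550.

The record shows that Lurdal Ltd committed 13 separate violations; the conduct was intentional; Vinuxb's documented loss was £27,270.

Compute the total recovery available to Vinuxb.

£82,550

Statutory damages: 13 × £930 = £12,090
Greater of actual damages (£27,270) or statutory damages (£12,090): £27,270
Trebled: 3 × £27,270 = £81,810
Attorney fees: 10% of £81,810 = £8,181
Total before cap: £81,810 + £8,181 = £89,991
Cap at £82,550: £89,991 exceeds the cap → £82,550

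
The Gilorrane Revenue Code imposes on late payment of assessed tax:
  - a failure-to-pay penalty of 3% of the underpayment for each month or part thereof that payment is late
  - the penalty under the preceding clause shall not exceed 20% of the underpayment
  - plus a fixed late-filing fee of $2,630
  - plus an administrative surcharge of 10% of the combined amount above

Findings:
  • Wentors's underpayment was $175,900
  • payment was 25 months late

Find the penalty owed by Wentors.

$41,591

Accrued rate: 3% × 25 = 75%, capped at 20% → 20%
Failure-to-pay penalty: 20% of $175,900 = $35,180
Penalty before surcharge: $35,180 + $2,630 = $37,810
Administrative surcharge: 10% of $37,810 = $3,781
Total penalty: $37,810 + $3,781 = $41,591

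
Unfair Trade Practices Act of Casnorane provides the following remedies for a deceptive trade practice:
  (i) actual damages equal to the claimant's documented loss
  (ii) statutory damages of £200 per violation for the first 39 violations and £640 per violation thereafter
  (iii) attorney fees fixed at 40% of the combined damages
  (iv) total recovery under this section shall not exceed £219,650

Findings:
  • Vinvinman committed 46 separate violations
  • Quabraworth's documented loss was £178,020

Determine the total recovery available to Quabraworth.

£219,650

First 39 violations: 39 × £200 = £7,800
Remaining violations: (46 − 39) × £640 = £4,480
Statutory damages: £7,800 + £4,480 = £12,280
Combined damages: £178,020 + £12,280 = £190,300
Attorney fees: 40% of £190,300 = £76,120
Total before cap: £190,300 + £76,120 = £266,420
Cap at £219,650: £266,420 exceeds the cap → £219,650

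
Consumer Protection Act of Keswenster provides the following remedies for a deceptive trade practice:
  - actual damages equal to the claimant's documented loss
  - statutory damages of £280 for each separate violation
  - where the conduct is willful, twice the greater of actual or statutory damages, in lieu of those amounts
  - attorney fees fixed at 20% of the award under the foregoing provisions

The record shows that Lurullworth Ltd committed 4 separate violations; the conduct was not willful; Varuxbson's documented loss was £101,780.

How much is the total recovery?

Statutory damages: 4 × £280 = £1,120
Conduct not willful: the in-lieu enhancement does not apply.
Actual plus statutory damages: £101,780 + £1,120 = £102,900
Attorney fees: 20% of £102,900 = £20,580
Total recovery: £102,900 + £20,580 = £123,480

£123,480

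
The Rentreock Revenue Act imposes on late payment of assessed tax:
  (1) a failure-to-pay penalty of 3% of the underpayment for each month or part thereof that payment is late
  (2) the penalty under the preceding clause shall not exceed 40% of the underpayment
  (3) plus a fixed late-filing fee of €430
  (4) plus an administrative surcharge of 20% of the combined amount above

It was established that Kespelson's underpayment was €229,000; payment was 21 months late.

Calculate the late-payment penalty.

€110,436

Accrued rate: 3% × 21 = 63%, capped at 40% → 40%
Failure-to-pay penalty: 40% of €229,000 = €91,600
Penalty before surcharge: €91,600 + €430 = €92,030
Administrative surcharge: 20% of €92,030 = €18,406
Total penalty: €92,030 + €18,406 = €110,436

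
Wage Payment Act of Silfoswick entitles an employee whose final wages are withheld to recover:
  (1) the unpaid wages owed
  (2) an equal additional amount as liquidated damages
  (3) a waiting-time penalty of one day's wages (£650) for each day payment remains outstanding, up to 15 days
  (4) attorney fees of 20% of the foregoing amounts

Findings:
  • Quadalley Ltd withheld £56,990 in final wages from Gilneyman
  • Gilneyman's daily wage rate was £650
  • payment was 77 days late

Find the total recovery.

Liquidated damages (equal amount): £56,990
Penalty days: min(77, 15) = 15
Waiting-time penalty: 15 × £650 = £9,750
Subtotal: £56,990 + £56,990 + £9,750 = £123,730
Attorney fees: 20% of £123,730 = £24,746
Total award: £123,730 + £24,746 = £148,476

£148,476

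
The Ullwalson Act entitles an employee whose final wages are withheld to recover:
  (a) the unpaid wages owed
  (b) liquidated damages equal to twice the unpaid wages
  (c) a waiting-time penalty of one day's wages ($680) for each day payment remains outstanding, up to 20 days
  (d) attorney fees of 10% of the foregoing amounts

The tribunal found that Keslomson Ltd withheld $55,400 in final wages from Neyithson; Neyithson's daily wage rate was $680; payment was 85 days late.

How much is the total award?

$197,780

Doubled: 2 × $55,400 = $110,800
Penalty days: min(85, 20) = 20
Waiting-time penalty: 20 × $680 = $13,600
Subtotal: $55,400 + $110,800 + $13,600 = $179,800
Attorney fees: 10% of $179,800 = $17,980
Total award: $179,800 + $17,980 = $197,780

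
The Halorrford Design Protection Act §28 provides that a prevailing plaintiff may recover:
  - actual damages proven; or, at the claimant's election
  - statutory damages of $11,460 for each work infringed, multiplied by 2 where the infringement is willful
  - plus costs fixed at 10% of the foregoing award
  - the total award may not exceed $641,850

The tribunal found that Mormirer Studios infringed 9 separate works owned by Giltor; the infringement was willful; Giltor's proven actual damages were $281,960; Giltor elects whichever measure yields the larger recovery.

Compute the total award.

Award: $310,156

Statutory damages: 9 × $11,460 = $103,140
Doubled: 2 × $103,140 = $206,280
Greater of actual damages ($281,960) or enhanced statutory damages ($206,280): $281,960
Costs: 10% of $281,960 = $28,196
Award plus costs: $281,960 + $28,196 = $310,156
Cap at $641,850: $310,156 is within the cap, no reduction.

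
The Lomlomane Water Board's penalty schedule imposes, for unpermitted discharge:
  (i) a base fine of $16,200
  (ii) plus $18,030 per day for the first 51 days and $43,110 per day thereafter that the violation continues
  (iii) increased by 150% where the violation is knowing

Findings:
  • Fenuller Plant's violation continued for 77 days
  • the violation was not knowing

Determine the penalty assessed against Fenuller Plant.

Civil penalty: $2,056,590

First 51 days: 51 × $18,030 = $919,530
Remaining days: (77 − 51) × $43,110 = $1,120,860
Per-day component: $919,530 + $1,120,860 = $2,040,390
Base plus per-day: $16,200 + $2,040,390 = $2,056,590
The violation was not knowing: no 150% increase.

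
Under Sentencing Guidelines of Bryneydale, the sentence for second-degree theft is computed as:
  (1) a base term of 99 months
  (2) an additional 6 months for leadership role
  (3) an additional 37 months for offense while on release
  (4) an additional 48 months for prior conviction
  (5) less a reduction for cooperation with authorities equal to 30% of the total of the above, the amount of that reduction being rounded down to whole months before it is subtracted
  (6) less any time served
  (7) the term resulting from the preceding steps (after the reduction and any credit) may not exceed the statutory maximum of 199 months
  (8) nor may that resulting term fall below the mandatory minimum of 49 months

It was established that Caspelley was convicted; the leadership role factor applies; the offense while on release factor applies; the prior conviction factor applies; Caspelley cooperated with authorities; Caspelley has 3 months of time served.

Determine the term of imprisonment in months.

Leadership role enhancement: +6 months
Offense while on release enhancement: +37 months
Prior conviction enhancement: +48 months
Adjusted term: 99 months + 6 months + 37 months + 48 months = 190 months
Cooperation with authorities reduction: 30% of 190 months = 57 months (rounded down)
After reduction: 190 − 57 = 133 months
Less time served: 133 months − 3 months = 130 months
Cap at 199 months: 130 months is within the cap, no reduction.
Minimum 49 months: 130 months meets the minimum, no increase.

130 months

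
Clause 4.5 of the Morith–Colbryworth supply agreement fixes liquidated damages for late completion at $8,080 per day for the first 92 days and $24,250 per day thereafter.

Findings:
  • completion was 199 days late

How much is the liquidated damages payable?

First 92 days: 92 × $8,080 = $743,360
Remaining days: (199 − 92) × $24,250 = $2,594,750
Accrued per-day damages: $743,360 + $2,594,750 = $3,338,110

$3,338,110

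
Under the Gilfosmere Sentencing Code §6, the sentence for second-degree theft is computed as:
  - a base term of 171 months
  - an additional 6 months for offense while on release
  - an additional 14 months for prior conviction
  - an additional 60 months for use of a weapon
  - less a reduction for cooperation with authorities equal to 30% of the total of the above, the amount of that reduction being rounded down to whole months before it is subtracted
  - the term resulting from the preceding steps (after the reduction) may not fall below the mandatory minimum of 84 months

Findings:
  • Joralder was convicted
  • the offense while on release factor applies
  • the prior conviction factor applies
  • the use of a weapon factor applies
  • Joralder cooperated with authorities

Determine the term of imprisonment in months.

Offense while on release enhancement: +6 months
Prior conviction enhancement: +14 months
Use of a weapon enhancement: +60 months
Adjusted term: 171 months + 6 months + 14 months + 60 months = 251 months
Cooperation with authorities reduction: 30% of 251 months = 75 months (rounded down)
After reduction: 251 − 75 = 176 months
Minimum 84 months: 176 months meets the minimum, no increase.

176 months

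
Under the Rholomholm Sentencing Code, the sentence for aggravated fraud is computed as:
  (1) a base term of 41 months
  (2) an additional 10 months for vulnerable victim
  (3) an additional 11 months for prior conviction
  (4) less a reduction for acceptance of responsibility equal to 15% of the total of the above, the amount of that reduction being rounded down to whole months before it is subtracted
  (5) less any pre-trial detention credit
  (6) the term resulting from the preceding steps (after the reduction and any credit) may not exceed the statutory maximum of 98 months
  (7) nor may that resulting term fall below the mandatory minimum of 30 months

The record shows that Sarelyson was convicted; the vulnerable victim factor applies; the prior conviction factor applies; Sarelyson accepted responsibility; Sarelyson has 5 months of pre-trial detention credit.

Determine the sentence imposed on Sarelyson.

Vulnerable victim enhancement: +10 months
Prior conviction enhancement: +11 months
Adjusted term: 41 months + 10 months + 11 months = 62 months
Acceptance of responsibility reduction: 15% of 62 months = 9 months (rounded down)
After reduction: 62 − 9 = 53 months
Less pre-trial detention credit: 53 months − 5 months = 48 months
Cap at 98 months: 48 months is within the cap, no reduction.
Minimum 30 months: 48 months meets the minimum, no increase.

48 months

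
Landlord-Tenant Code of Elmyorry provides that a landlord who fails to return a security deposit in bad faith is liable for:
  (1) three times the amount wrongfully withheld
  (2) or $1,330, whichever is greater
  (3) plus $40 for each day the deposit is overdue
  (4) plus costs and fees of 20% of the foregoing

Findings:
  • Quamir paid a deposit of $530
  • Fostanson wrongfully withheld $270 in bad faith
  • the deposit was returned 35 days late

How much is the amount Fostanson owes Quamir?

$3,276

Trebled: 3 × $270 = $810
Minimum $1,330: $810 is below the minimum → $1,330
Late-return penalty: 35 × $40 = $1,400
Damages plus late penalty: $1,330 + $1,400 = $2,730
Costs and fees: 20% of $2,730 = $546
Total recovery: $2,730 + $546 = $3,276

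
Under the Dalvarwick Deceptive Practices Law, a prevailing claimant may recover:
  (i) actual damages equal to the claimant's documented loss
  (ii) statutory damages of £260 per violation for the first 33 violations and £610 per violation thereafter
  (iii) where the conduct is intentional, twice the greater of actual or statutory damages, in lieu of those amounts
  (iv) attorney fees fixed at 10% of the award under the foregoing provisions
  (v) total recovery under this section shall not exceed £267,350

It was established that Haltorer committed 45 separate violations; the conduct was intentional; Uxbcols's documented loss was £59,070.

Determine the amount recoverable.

First 33 violations: 33 × £260 = £8,580
Remaining violations: (45 − 33) × £610 = £7,320
Statutory damages: £8,580 + £7,320 = £15,900
Greater of actual damages (£59,070) or statutory damages (£15,900): £59,070
Doubled: 2 × £59,070 = £118,140
Attorney fees: 10% of £118,140 = £11,814
Total before cap: £118,140 + £11,814 = £129,954
Cap at £267,350: £129,954 is within the cap, no reduction.

£129,954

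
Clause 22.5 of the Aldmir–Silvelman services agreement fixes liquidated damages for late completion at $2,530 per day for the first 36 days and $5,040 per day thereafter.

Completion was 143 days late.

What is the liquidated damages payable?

$630,360

First 36 days: 36 × $2,530 = $91,080
Remaining days: (143 − 36) × $5,040 = $539,280
Accrued per-day damages: $91,080 + $539,280 = $630,360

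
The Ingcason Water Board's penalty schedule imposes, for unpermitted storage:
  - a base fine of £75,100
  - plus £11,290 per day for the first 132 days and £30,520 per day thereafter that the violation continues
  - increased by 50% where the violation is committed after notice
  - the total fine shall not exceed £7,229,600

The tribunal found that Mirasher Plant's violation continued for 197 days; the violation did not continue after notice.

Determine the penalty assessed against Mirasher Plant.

£3,549,180

First 132 days: 132 × £11,290 = £1,490,280
Remaining days: (197 − 132) × £30,520 = £1,983,800
Per-day component: £1,490,280 + £1,983,800 = £3,474,080
Base plus per-day: £75,100 + £3,474,080 = £3,549,180
The violation did not continue after notice: no 50% increase.
Cap at £7,229,600: £3,549,180 is within the cap, no reduction.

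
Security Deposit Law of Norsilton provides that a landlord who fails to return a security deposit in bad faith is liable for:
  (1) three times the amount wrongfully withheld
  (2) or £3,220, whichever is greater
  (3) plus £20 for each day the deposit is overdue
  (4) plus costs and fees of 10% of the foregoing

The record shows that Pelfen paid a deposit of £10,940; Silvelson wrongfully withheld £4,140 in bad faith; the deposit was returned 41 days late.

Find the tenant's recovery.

Recovery: £14,564

Trebled: 3 × £4,140 = £12,420
Minimum £3,220: £12,420 meets the minimum, no increase.
Late-return penalty: 41 × £20 = £820
Damages plus late penalty: £12,420 + £820 = £13,240
Costs and fees: 10% of £13,240 = £1,324
Total recovery: £13,240 + £1,324 = £14,564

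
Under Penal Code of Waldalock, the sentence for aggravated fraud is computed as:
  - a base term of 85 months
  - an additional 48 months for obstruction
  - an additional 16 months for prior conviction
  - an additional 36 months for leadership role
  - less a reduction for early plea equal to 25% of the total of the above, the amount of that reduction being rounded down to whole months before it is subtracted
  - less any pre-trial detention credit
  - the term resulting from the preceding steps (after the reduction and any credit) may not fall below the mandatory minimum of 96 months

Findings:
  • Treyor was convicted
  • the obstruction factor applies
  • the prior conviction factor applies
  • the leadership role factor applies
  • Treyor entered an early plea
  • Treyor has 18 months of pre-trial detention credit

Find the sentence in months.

121 months

Obstruction enhancement: +48 months
Prior conviction enhancement: +16 months
Leadership role enhancement: +36 months
Adjusted term: 85 months + 48 months + 16 months + 36 months = 185 months
Early plea reduction: 25% of 185 months = 46 months (rounded down)
After reduction: 185 − 46 = 139 months
Less pre-trial detention credit: 139 months − 18 months = 121 months
Minimum 96 months: 121 months meets the minimum, no increase.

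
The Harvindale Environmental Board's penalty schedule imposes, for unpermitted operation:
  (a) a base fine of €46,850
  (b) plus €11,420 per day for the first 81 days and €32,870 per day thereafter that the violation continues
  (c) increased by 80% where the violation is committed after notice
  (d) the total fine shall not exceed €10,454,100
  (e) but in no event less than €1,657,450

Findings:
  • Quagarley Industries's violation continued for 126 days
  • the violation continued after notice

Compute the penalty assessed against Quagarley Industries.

First 81 days: 81 × €11,420 = €925,020
Remaining days: (126 − 81) × €32,870 = €1,479,150
Per-day component: €925,020 + €1,479,150 = €2,404,170
Base plus per-day: €46,850 + €2,404,170 = €2,451,020
Enhancement: 80% of €2,451,020 = €1,960,816
Enhanced fine: €2,451,020 + €1,960,816 = €4,411,836
Cap at €10,454,100: €4,411,836 is within the cap, no reduction.
Minimum €1,657,450: €4,411,836 meets the minimum, no increase.

€4,411,836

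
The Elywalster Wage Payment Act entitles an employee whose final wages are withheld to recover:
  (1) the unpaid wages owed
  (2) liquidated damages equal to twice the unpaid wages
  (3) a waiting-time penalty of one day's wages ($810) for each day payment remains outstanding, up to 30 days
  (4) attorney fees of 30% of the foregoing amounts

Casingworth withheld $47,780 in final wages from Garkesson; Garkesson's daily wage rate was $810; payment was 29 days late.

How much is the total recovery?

Doubled: 2 × $47,780 = $95,560
Penalty days: min(29, 30) = 29
Waiting-time penalty: 29 × $810 = $23,490
Subtotal: $47,780 + $95,560 + $23,490 = $166,830
Attorney fees: 30% of $166,830 = $50,049
Total award: $166,830 + $50,049 = $216,879

Total award: $216,879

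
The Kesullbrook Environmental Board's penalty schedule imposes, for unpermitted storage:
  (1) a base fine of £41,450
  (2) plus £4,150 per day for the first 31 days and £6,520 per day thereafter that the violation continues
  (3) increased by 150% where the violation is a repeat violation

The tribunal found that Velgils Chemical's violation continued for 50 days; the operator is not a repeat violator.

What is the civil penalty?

First 31 days: 31 × £4,150 = £128,650
Remaining days: (50 − 31) × £6,520 = £123,880
Per-day component: £128,650 + £123,880 = £252,530
Base plus per-day: £41,450 + £252,530 = £293,980
The operator is not a repeat violator: no 150% increase.

£293,980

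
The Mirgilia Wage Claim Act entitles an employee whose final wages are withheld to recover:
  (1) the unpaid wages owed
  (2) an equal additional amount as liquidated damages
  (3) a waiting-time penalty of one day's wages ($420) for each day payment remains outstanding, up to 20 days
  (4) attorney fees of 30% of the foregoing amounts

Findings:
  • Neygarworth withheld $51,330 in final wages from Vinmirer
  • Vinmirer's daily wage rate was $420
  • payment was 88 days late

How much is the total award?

$144,378

Liquidated damages (equal amount): $51,330
Penalty days: min(88, 20) = 20
Waiting-time penalty: 20 × $420 = $8,400
Subtotal: $51,330 + $51,330 + $8,400 = $111,060
Attorney fees: 30% of $111,060 = $33,318
Total award: $111,060 + $33,318 = $144,378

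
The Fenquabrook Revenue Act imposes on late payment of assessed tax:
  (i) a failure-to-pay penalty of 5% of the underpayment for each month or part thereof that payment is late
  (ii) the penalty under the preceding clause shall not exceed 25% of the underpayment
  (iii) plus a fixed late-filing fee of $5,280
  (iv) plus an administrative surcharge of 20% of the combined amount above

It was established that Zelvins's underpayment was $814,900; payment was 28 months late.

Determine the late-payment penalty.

$250,806

Accrued rate: 5% × 28 = 140%, capped at 25% → 25%
Failure-to-pay penalty: 25% of $814,900 = $203,725
Penalty before surcharge: $203,725 + $5,280 = $209,005
Administrative surcharge: 20% of $209,005 = $41,801
Total penalty: $209,005 + $41,801 = $250,806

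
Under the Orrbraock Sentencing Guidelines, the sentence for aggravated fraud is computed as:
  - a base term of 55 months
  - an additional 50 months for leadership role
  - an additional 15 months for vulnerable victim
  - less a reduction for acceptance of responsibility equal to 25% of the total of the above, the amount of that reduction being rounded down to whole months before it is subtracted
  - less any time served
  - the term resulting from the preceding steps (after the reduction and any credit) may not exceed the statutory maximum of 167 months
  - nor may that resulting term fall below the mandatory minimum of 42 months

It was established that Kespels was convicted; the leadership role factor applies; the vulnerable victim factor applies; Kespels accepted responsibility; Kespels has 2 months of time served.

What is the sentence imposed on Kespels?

88 months

Leadership role enhancement: +50 months
Vulnerable victim enhancement: +15 months
Adjusted term: 55 months + 50 months + 15 months = 120 months
Acceptance of responsibility reduction: 25% of 120 months = 30 months (rounded down)
After reduction: 120 − 30 = 90 months
Less time served: 90 months − 2 months = 88 months
Cap at 167 months: 88 months is within the cap, no reduction.
Minimum 42 months: 88 months meets the minimum, no increase.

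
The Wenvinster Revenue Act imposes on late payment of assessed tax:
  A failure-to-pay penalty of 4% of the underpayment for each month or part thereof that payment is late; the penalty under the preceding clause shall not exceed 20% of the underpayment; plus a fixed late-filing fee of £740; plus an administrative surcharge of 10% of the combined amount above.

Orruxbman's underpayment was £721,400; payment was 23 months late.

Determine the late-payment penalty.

Accrued rate: 4% × 23 = 92%, capped at 20% → 20%
Failure-to-pay penalty: 20% of £721,400 = £144,280
Penalty before surcharge: £144,280 + £740 = £145,020
Administrative surcharge: 10% of £145,020 = £14,502
Total penalty: £145,020 + £14,502 = £159,522

£159,522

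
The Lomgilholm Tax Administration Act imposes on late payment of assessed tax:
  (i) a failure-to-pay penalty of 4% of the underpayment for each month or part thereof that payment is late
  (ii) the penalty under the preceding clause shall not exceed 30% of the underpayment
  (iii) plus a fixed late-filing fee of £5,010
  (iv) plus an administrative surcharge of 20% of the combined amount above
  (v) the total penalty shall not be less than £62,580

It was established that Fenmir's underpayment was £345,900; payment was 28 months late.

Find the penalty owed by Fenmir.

Accrued rate: 4% × 28 = 112%, capped at 30% → 30%
Failure-to-pay penalty: 30% of £345,900 = £103,770
Penalty before surcharge: £103,770 + £5,010 = £108,780
Administrative surcharge: 20% of £108,780 = £21,756
Total penalty: £108,780 + £21,756 = £130,536
Minimum £62,580: £130,536 meets the minimum, no increase.

£130,536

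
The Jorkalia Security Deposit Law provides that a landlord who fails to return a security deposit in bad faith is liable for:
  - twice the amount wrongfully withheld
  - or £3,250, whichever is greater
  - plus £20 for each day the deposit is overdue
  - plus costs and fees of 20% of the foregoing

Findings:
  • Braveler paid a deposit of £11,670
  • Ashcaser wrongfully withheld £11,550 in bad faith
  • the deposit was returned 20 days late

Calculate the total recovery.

Doubled: 2 × £11,550 = £23,100
Minimum £3,250: £23,100 meets the minimum, no increase.
Late-return penalty: 20 × £20 = £400
Damages plus late penalty: £23,100 + £400 = £23,500
Costs and fees: 20% of £23,500 = £4,700
Total recovery: £23,500 + £4,700 = £28,200

£28,200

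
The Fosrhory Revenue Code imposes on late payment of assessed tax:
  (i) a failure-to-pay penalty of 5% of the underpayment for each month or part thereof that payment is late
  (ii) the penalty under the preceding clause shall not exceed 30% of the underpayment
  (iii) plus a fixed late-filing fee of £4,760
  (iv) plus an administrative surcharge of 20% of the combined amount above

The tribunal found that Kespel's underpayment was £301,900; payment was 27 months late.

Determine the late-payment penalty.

£114,396

Accrued rate: 5% × 27 = 135%, capped at 30% → 30%
Failure-to-pay penalty: 30% of £301,900 = £90,570
Penalty before surcharge: £90,570 + £4,760 = £95,330
Administrative surcharge: 20% of £95,330 = £19,066
Total penalty: £95,330 + £19,066 = £114,396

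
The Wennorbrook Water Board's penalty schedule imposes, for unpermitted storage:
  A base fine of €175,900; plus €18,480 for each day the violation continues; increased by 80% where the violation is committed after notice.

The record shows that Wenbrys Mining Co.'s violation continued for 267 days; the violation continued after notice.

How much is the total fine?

Per-day component: 267 × €18,480 = €4,934,160
Base plus per-day: €175,900 + €4,934,160 = €5,110,060
Enhancement: 80% of €5,110,060 = €4,088,048
Enhanced fine: €5,110,060 + €4,088,048 = €9,198,108

Civil penalty: €9,198,108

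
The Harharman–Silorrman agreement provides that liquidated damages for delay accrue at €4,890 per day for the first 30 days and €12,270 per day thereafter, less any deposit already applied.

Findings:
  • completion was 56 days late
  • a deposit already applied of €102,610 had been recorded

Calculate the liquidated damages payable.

First 30 days: 30 × €4,890 = €146,700
Remaining days: (56 − 30) × €12,270 = €319,020
Accrued per-day damages: €146,700 + €319,020 = €465,720
Less deposit already applied: €465,720 − €102,610 = €363,110

€363,110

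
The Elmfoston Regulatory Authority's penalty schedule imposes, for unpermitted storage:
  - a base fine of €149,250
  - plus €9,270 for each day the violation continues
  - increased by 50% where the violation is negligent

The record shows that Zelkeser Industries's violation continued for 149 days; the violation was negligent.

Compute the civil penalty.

€2,295,720

Per-day component: 149 × €9,270 = €1,381,230
Base plus per-day: €149,250 + €1,381,230 = €1,530,480
Enhancement: 50% of €1,530,480 = €765,240
Enhanced fine: €1,530,480 + €765,240 = €2,295,720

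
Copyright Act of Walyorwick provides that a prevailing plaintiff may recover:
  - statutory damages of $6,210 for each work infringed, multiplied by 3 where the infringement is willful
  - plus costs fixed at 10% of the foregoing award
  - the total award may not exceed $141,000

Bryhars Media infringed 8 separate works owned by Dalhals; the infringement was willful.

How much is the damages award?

Statutory damages: 8 × $6,210 = $49,680
Trebled: 3 × $49,680 = $149,040
Costs: 10% of $149,040 = $14,904
Award plus costs: $149,040 + $14,904 = $163,944
Cap at $141,000: $163,944 exceeds the cap → $141,000

$141,000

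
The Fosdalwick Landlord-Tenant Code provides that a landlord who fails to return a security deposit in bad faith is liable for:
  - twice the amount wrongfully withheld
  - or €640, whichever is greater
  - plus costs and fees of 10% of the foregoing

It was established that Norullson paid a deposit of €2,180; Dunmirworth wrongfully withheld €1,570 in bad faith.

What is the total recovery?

Doubled: 2 × €1,570 = €3,140
Minimum €640: €3,140 meets the minimum, no increase.
Costs and fees: 10% of €3,140 = €314
Total recovery: €3,140 + €314 = €3,454

Recovery: €3,454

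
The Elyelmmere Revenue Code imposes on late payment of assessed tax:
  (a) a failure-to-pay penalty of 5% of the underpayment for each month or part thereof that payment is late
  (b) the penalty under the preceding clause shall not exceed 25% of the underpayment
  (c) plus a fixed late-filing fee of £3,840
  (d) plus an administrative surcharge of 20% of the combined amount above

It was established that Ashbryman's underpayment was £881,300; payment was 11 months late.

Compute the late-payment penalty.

Accrued rate: 5% × 11 = 55%, capped at 25% → 25%
Failure-to-pay penalty: 25% of £881,300 = £220,325
Penalty before surcharge: £220,325 + £3,840 = £224,165
Administrative surcharge: 20% of £224,165 = £44,833
Total penalty: £224,165 + £44,833 = £268,998

£268,998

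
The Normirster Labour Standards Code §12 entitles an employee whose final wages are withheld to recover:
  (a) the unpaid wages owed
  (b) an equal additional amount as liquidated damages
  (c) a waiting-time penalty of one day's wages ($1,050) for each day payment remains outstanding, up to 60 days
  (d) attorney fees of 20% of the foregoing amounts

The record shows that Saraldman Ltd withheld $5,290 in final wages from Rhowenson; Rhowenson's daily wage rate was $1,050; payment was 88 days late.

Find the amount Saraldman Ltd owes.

Liquidated damages (equal amount): $5,290
Penalty days: min(88, 60) = 60
Waiting-time penalty: 60 × $1,050 = $63,000
Subtotal: $5,290 + $5,290 + $63,000 = $73,580
Attorney fees: 20% of $73,580 = $14,716
Total award: $73,580 + $14,716 = $88,296

Total award: $88,296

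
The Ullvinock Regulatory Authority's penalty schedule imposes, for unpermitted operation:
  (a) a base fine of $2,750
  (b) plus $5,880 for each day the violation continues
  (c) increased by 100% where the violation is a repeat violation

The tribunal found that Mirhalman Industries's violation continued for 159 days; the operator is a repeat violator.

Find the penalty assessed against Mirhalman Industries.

$1,875,340

Per-day component: 159 × $5,880 = $934,920
Base plus per-day: $2,750 + $934,920 = $937,670
Enhancement: 100% of $937,670 = $937,670
Enhanced fine: $937,670 + $937,670 = $1,875,340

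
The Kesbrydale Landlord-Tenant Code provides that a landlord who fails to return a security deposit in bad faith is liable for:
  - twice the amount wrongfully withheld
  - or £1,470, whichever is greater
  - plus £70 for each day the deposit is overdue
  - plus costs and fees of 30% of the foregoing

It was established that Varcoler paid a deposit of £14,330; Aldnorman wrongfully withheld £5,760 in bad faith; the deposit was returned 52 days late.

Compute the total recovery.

Doubled: 2 × £5,760 = £11,520
Minimum £1,470: £11,520 meets the minimum, no increase.
Late-return penalty: 52 × £70 = £3,640
Damages plus late penalty: £11,520 + £3,640 = £15,160
Costs and fees: 30% of £15,160 = £4,548
Total recovery: £15,160 + £4,548 = £19,708

£19,708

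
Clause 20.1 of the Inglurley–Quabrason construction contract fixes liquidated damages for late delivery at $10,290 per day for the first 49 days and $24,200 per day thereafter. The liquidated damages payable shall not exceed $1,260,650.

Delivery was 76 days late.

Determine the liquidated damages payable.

Liquidated damages: $1,157,610

First 49 days: 49 × $10,290 = $504,210
Remaining days: (76 − 49) × $24,200 = $653,400
Accrued per-day damages: $504,210 + $653,400 = $1,157,610
Cap at $1,260,650: $1,157,610 is within the cap, no reduction.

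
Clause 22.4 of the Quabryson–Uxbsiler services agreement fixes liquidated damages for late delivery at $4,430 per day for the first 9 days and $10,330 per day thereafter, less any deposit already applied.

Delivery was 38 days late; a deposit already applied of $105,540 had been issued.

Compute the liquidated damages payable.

First 9 days: 9 × $4,430 = $39,870
Remaining days: (38 − 9) × $10,330 = $299,570
Accrued per-day damages: $39,870 + $299,570 = $339,440
Less deposit already applied: $339,440 − $105,540 = $233,900

$233,900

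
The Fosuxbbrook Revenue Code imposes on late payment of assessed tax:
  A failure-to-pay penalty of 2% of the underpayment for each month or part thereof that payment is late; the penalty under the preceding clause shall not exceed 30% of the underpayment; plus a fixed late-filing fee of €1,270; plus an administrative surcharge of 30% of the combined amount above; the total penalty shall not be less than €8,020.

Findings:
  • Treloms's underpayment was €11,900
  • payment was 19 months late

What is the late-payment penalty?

Accrued rate: 2% × 19 = 38%, capped at 30% → 30%
Failure-to-pay penalty: 30% of €11,900 = €3,570
Penalty before surcharge: €3,570 + €1,270 = €4,840
Administrative surcharge: 30% of €4,840 = €1,452
Total penalty: €4,840 + €1,452 = €6,292
Minimum €8,020: €6,292 is below the minimum → €8,020

€8,020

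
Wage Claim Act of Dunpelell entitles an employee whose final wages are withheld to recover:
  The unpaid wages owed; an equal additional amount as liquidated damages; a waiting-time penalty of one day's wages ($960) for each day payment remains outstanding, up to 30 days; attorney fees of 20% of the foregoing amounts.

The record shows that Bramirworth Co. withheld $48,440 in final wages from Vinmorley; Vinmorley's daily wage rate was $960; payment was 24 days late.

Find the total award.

$143,904

Liquidated damages (equal amount): $48,440
Penalty days: min(24, 30) = 24
Waiting-time penalty: 24 × $960 = $23,040
Subtotal: $48,440 + $48,440 + $23,040 = $119,920
Attorney fees: 20% of $119,920 = $23,984
Total award: $119,920 + $23,984 = $143,904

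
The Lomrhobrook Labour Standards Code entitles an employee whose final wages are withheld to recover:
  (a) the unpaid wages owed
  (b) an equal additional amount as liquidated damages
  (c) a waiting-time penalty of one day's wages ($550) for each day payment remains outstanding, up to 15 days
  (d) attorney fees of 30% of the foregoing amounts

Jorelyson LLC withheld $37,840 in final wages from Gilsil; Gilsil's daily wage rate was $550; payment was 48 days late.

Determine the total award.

$109,109

Liquidated damages (equal amount): $37,840
Penalty days: min(48, 15) = 15
Waiting-time penalty: 15 × $550 = $8,250
Subtotal: $37,840 + $37,840 + $8,250 = $83,930
Attorney fees: 30% of $83,930 = $25,179
Total award: $83,930 + $25,179 = $109,109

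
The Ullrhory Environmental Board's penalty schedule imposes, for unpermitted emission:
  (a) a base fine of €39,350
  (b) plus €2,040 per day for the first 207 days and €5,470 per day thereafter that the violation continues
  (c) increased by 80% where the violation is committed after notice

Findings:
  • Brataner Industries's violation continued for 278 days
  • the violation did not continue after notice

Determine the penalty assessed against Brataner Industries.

€850,000

First 207 days: 207 × €2,040 = €422,280
Remaining days: (278 − 207) × €5,470 = €388,370
Per-day component: €422,280 + €388,370 = €810,650
Base plus per-day: €39,350 + €810,650 = €850,000
The violation did not continue after notice: no 80% increase.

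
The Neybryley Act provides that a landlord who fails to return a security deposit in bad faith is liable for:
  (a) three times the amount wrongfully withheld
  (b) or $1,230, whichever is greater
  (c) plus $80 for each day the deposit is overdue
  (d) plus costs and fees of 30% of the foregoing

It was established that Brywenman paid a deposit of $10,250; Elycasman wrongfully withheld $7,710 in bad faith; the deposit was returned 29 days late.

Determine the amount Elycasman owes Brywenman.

$33,085

Trebled: 3 × $7,710 = $23,130
Minimum $1,230: $23,130 meets the minimum, no increase.
Late-return penalty: 29 × $80 = $2,320
Damages plus late penalty: $23,130 + $2,320 = $25,450
Costs and fees: 30% of $25,450 = $7,635
Total recovery: $25,450 + $7,635 = $33,085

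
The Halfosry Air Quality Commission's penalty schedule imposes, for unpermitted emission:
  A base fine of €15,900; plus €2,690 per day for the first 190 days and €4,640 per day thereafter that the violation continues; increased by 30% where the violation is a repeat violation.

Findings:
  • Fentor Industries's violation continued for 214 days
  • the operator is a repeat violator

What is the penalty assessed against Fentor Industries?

€829,868

First 190 days: 190 × €2,690 = €511,100
Remaining days: (214 − 190) × €4,640 = €111,360
Per-day component: €511,100 + €111,360 = €622,460
Base plus per-day: €15,900 + €622,460 = €638,360
Enhancement: 30% of €638,360 = €191,508
Enhanced fine: €638,360 + €191,508 = €829,868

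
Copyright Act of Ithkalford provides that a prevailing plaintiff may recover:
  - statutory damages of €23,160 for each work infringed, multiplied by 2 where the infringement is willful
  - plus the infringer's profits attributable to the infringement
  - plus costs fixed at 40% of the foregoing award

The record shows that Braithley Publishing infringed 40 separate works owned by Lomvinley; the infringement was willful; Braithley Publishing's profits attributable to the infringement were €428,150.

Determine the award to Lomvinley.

Statutory damages: 40 × €23,160 = €926,400
Doubled: 2 × €926,400 = €1,852,800
Combined award: €1,852,800 + €428,150 = €2,280,950
Costs: 40% of €2,280,950 = €912,380
Award plus costs: €2,280,950 + €912,380 = €3,193,330

Award: €3,193,330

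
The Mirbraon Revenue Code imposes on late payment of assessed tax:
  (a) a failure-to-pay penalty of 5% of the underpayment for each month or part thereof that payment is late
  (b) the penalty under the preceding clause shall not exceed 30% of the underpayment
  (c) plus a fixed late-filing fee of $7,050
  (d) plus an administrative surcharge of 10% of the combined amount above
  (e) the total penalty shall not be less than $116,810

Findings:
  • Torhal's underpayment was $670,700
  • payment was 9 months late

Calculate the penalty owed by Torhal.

Accrued rate: 5% × 9 = 45%, capped at 30% → 30%
Failure-to-pay penalty: 30% of $670,700 = $201,210
Penalty before surcharge: $201,210 + $7,050 = $208,260
Administrative surcharge: 10% of $208,260 = $20,826
Total penalty: $208,260 + $20,826 = $229,086
Minimum $116,810: $229,086 meets the minimum, no increase.

$229,086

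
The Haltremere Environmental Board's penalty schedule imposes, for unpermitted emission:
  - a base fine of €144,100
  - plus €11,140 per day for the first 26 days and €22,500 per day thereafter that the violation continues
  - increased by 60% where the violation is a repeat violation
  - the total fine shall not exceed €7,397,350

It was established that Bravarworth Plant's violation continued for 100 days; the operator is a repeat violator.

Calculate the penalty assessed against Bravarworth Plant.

€3,357,984

First 26 days: 26 × €11,140 = €289,640
Remaining days: (100 − 26) × €22,500 = €1,665,000
Per-day component: €289,640 + €1,665,000 = €1,954,640
Base plus per-day: €144,100 + €1,954,640 = €2,098,740
Enhancement: 60% of €2,098,740 = €1,259,244
Enhanced fine: €2,098,740 + €1,259,244 = €3,357,984
Cap at €7,397,350: €3,357,984 is within the cap, no reduction.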